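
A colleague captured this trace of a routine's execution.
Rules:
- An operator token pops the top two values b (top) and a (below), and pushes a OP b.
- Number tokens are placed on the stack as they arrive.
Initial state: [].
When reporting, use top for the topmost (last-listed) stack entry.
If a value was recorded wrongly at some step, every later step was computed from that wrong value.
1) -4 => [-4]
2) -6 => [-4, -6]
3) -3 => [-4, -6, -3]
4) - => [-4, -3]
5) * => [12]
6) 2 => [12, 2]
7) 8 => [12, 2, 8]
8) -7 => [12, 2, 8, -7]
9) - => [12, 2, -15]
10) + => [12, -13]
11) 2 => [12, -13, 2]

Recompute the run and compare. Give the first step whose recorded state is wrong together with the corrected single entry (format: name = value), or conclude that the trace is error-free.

step 9, top = 15

Recomputing the run from the initial state:
step 1: [-4]
step 2: [-4, -6]
step 3: [-4, -6, -3]
step 4: [-4, -3]
step 5: [12]
step 6: [12, 2]
step 7: [12, 2, 8]
step 8: [12, 2, 8, -7]
step 9: [12, 2, 15]
step 10: [12, 17]
step 11: [12, 17, 2]
The first disagreement with the trace is at step 9, where the value should be top = 15.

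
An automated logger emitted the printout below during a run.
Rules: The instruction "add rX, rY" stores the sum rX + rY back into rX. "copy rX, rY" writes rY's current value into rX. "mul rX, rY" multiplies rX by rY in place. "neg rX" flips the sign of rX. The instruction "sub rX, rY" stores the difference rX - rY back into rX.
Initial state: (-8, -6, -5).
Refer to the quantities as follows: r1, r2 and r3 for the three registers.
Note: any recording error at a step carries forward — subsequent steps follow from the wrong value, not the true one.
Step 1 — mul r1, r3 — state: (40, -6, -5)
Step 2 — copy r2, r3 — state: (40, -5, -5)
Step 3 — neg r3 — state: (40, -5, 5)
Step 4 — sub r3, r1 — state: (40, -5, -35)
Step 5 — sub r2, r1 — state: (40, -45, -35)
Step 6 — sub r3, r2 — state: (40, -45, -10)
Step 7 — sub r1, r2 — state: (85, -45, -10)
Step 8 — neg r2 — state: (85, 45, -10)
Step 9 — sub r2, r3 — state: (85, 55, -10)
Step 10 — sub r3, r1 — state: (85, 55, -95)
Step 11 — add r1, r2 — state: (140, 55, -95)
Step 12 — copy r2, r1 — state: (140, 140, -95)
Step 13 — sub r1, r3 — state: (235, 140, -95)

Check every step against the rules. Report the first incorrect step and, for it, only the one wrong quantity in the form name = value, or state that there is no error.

Recomputing the run from the initial state:
step 1: r1 = 40, r2 = -6, r3 = -5
step 2: r1 = 40, r2 = -5, r3 = -5
step 3: r1 = 40, r2 = -5, r3 = 5
step 4: r1 = 40, r2 = -5, r3 = -35
step 5: r1 = 40, r2 = -45, r3 = -35
step 6: r1 = 40, r2 = -45, r3 = 10
step 7: r1 = 85, r2 = -45, r3 = 10
step 8: r1 = 85, r2 = 45, r3 = 10
step 9: r1 = 85, r2 = 35, r3 = 10
step 10: r1 = 85, r2 = 35, r3 = -75
step 11: r1 = 120, r2 = 35, r3 = -75
step 12: r1 = 120, r2 = 120, r3 = -75
step 13: r1 = 195, r2 = 120, r3 = -75
The first disagreement with the printout is at step 6, where the value should be r3 = 10.

step 6, r3 = 10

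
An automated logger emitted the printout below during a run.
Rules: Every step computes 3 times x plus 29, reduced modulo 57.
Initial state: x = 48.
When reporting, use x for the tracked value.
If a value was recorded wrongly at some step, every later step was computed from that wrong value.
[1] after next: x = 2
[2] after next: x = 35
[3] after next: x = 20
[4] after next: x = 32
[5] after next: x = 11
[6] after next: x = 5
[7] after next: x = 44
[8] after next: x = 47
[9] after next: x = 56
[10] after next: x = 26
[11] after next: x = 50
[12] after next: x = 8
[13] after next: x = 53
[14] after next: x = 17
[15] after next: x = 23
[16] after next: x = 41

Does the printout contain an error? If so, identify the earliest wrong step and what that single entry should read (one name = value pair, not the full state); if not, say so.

no error

1. x = (3*48 + 29) mod 57 = 2 (agrees with the printout)
2. x = (3*2 + 29) mod 57 = 35 (consistent with the printout)
3. x = (3*35 + 29) mod 57 = 20 (exactly as logged)
4. x = (3*20 + 29) mod 57 = 32 (checks out)
5. x = (3*32 + 29) mod 57 = 11 (no discrepancy)
6. x = (3*11 + 29) mod 57 = 5 (checks out)
7. x = (3*5 + 29) mod 57 = 44 (matches)
8. x = (3*44 + 29) mod 57 = 47 (checks out)
9. x = (3*47 + 29) mod 57 = 56 (confirmed correct)
10. x = (3*56 + 29) mod 57 = 26 (checks out)
11. x = (3*26 + 29) mod 57 = 50 (same as recorded)
12. x = (3*50 + 29) mod 57 = 8 (in agreement)
13. x = (3*8 + 29) mod 57 = 53 (agrees with the printout)
14. x = (3*53 + 29) mod 57 = 17 (consistent with the printout)
15. x = (3*17 + 29) mod 57 = 23 (verified)
16. x = (3*23 + 29) mod 57 = 41 (verified)
All steps check out; nothing to correct.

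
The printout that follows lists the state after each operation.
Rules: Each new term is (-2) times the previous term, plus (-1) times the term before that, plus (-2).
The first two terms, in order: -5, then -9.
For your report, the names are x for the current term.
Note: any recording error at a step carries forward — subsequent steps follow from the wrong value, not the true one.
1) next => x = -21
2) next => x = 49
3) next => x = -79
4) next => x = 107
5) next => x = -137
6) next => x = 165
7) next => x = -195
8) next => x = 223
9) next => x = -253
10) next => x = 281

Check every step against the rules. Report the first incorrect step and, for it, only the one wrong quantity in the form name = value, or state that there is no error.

step 1, x = 21

Step 1: x = -2*(-9) + (-1)*(-5) + (-2) = 21 — first mismatch against the printout.
Conclusion: step 1 carries the first error; the entry should be x = 21.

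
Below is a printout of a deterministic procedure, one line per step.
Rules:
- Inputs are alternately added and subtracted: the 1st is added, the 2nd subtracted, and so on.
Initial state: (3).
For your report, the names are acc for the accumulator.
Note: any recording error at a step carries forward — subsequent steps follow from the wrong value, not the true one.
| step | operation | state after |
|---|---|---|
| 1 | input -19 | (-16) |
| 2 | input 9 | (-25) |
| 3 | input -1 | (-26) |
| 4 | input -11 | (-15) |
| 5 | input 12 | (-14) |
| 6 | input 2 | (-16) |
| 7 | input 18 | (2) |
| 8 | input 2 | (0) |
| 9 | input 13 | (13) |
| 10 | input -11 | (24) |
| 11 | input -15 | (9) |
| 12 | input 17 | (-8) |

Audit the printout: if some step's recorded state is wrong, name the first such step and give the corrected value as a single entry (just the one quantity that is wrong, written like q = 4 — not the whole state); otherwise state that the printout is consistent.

step 5, acc = -3

step 1: acc = 3 + -19 = -16 -> verified
step 2: acc = -16 - 9 = -25 -> agrees with the printout
step 3: acc = -25 + -1 = -26 -> exactly as logged
step 4: acc = -26 - -11 = -15 -> verified
step 5: acc = -15 + 12 = -3 -> a discrepancy with the printout
The earliest wrong entry is at step 5: it should read acc = -3.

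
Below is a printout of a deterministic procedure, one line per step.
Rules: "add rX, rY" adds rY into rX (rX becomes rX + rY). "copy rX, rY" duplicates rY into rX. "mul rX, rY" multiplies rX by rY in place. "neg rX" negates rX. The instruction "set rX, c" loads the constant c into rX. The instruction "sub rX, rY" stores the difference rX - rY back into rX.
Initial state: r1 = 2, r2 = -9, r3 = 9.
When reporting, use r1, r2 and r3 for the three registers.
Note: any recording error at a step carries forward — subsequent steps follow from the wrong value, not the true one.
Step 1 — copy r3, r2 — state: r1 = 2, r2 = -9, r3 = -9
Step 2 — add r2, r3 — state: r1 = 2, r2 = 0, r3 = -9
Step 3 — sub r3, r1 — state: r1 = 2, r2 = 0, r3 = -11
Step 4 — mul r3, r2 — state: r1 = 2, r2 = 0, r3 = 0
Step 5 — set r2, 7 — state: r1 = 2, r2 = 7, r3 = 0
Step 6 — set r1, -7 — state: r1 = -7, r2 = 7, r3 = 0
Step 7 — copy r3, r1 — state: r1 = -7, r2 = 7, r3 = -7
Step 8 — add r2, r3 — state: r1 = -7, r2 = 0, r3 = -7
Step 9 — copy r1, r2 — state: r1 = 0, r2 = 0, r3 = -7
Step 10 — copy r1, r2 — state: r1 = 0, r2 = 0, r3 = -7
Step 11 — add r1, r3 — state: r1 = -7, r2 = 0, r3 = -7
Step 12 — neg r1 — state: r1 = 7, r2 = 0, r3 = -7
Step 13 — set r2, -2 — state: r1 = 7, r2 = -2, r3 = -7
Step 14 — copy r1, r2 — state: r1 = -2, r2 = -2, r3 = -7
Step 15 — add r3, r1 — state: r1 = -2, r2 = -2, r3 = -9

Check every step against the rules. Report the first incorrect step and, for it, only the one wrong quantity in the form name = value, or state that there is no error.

step 2, r2 = -18

Recomputing the run from the initial state:
step 1: r1 = 2, r2 = -9, r3 = -9
step 2: r1 = 2, r2 = -18, r3 = -9
step 3: r1 = 2, r2 = -18, r3 = -11
step 4: r1 = 2, r2 = -18, r3 = 198
step 5: r1 = 2, r2 = 7, r3 = 198
step 6: r1 = -7, r2 = 7, r3 = 198
step 7: r1 = -7, r2 = 7, r3 = -7
step 8: r1 = -7, r2 = 0, r3 = -7
step 9: r1 = 0, r2 = 0, r3 = -7
step 10: r1 = 0, r2 = 0, r3 = -7
step 11: r1 = -7, r2 = 0, r3 = -7
step 12: r1 = 7, r2 = 0, r3 = -7
step 13: r1 = 7, r2 = -2, r3 = -7
step 14: r1 = -2, r2 = -2, r3 = -7
step 15: r1 = -2, r2 = -2, r3 = -9
The first disagreement with the printout is at step 2, where the value should be r2 = -18.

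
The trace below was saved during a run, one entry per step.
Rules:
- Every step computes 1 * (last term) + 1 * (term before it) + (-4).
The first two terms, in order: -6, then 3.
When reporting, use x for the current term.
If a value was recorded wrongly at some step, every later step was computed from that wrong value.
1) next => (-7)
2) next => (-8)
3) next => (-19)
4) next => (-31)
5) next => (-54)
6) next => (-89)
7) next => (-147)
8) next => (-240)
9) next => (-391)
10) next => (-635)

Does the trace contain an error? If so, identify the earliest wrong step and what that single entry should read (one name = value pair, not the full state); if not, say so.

1. x = 1*(3) + (1)*(-6) + (-4) = -7 (exactly as logged)
2. x = 1*(-7) + (1)*(3) + (-4) = -8 (agrees with the trace)
3. x = 1*(-8) + (1)*(-7) + (-4) = -19 (same as recorded)
4. x = 1*(-19) + (1)*(-8) + (-4) = -31 (consistent with the trace)
5. x = 1*(-31) + (1)*(-19) + (-4) = -54 (same as recorded)
6. x = 1*(-54) + (1)*(-31) + (-4) = -89 (consistent with the trace)
7. x = 1*(-89) + (1)*(-54) + (-4) = -147 (no discrepancy)
8. x = 1*(-147) + (1)*(-89) + (-4) = -240 (in agreement)
9. x = 1*(-240) + (1)*(-147) + (-4) = -391 (matches)
10. x = 1*(-391) + (1)*(-240) + (-4) = -635 (agrees with the trace)
The recomputation confirms every line.

no error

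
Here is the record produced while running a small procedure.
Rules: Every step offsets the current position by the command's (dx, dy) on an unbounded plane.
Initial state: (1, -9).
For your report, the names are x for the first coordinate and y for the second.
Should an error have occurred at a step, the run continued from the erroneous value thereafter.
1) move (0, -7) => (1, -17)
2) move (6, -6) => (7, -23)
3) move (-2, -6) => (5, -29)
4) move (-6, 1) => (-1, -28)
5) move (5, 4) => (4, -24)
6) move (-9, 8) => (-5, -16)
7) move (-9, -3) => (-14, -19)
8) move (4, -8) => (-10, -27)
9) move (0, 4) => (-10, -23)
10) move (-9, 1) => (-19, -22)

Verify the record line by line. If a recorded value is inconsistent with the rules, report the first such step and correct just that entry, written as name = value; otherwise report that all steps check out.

step 1, y = -16

step 1: x = 1 + (0) = 1, y = -9 + (-7) = -16 -> the entry is off here
Step 1 is the first one off; corrected, y = -16.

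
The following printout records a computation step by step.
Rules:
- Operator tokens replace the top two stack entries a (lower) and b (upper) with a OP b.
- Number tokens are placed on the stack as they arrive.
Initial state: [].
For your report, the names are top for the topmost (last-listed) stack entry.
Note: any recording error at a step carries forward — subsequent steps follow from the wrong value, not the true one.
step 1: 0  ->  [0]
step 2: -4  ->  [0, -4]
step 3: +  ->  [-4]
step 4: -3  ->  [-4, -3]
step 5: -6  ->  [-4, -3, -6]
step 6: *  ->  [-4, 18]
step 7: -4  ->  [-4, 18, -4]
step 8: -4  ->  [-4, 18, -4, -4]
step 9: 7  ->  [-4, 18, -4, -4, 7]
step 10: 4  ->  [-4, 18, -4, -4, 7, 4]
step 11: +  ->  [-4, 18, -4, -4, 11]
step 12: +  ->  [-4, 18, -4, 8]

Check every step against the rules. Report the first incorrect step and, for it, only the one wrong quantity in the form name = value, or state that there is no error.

step 12, top = 7

Recomputing the run from the initial state:
step 1: [0]
step 2: [0, -4]
step 3: [-4]
step 4: [-4, -3]
step 5: [-4, -3, -6]
step 6: [-4, 18]
step 7: [-4, 18, -4]
step 8: [-4, 18, -4, -4]
step 9: [-4, 18, -4, -4, 7]
step 10: [-4, 18, -4, -4, 7, 4]
step 11: [-4, 18, -4, -4, 11]
step 12: [-4, 18, -4, 7]
The first disagreement with the printout is at step 12, where the value should be top = 7.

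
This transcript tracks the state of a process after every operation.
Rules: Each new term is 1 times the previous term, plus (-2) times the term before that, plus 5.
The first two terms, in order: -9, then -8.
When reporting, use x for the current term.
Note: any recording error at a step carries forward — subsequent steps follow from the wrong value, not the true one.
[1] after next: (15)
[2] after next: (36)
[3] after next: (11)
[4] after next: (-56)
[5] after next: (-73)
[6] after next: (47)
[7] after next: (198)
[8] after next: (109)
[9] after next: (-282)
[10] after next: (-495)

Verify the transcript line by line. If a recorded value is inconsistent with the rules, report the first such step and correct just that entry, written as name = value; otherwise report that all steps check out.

step 6, x = 44

step 1: x = 1*(-8) + (-2)*(-9) + (5) = 15 -> no discrepancy
step 2: x = 1*(15) + (-2)*(-8) + (5) = 36 -> matches
step 3: x = 1*(36) + (-2)*(15) + (5) = 11 -> matches
step 4: x = 1*(11) + (-2)*(36) + (5) = -56 -> checks out
step 5: x = 1*(-56) + (-2)*(11) + (5) = -73 -> matches
step 6: x = 1*(-73) + (-2)*(-56) + (5) = 44 -> a discrepancy with the transcript
That makes step 6 the first incorrect line — x = 44 is what it should show.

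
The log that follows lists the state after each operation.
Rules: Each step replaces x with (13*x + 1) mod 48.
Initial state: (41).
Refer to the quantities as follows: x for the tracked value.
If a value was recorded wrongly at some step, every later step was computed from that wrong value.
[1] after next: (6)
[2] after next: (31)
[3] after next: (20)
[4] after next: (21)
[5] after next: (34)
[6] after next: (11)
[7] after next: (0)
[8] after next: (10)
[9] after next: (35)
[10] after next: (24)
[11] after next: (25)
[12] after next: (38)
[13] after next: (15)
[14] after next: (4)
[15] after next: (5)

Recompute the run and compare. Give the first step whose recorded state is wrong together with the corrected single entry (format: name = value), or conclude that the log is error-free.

step 1: x = (13*41 + 1) mod 48 = 6 -> exactly as logged
step 2: x = (13*6 + 1) mod 48 = 31 -> same as recorded
step 3: x = (13*31 + 1) mod 48 = 20 -> verified
step 4: x = (13*20 + 1) mod 48 = 21 -> no discrepancy
step 5: x = (13*21 + 1) mod 48 = 34 -> consistent with the log
step 6: x = (13*34 + 1) mod 48 = 11 -> matches
step 7: x = (13*11 + 1) mod 48 = 0 -> verified
step 8: x = (13*0 + 1) mod 48 = 1 -> a discrepancy with the log
That makes step 8 the first incorrect line — x = 1 is what it should show.

step 8, x = 1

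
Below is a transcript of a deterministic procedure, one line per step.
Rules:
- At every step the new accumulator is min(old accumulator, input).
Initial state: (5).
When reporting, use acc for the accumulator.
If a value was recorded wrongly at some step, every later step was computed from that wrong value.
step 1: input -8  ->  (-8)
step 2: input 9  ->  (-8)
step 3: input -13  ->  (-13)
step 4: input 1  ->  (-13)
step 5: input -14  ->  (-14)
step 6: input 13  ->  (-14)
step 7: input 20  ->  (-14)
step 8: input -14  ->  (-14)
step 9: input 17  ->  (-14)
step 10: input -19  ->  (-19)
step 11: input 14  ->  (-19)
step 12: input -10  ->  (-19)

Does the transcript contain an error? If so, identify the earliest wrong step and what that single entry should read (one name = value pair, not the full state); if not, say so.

1. acc = min(5, -8) = -8 (checks out)
2. acc = min(-8, 9) = -8 (exactly as logged)
3. acc = min(-8, -13) = -13 (agrees with the transcript)
4. acc = min(-13, 1) = -13 (exactly as logged)
5. acc = min(-13, -14) = -14 (exactly as logged)
6. acc = min(-14, 13) = -14 (consistent with the transcript)
7. acc = min(-14, 20) = -14 (no discrepancy)
8. acc = min(-14, -14) = -14 (exactly as logged)
9. acc = min(-14, 17) = -14 (agrees with the transcript)
10. acc = min(-14, -19) = -19 (agrees with the transcript)
11. acc = min(-19, 14) = -19 (matches)
12. acc = min(-19, -10) = -19 (no discrepancy)
Each recorded entry agrees with the recomputation.

no error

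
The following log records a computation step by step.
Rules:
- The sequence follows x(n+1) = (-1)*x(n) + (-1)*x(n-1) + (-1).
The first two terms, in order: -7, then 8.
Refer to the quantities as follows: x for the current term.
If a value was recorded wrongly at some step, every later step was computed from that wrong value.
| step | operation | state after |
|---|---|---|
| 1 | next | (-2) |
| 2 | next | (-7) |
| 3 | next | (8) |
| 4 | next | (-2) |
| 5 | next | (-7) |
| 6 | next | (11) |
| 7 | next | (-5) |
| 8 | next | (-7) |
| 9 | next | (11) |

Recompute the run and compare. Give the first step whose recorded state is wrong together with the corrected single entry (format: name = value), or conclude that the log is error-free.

step 6, x = 8

Recomputing the run from the initial state:
step 1: x = -2
step 2: x = -7
step 3: x = 8
step 4: x = -2
step 5: x = -7
step 6: x = 8
step 7: x = -2
step 8: x = -7
step 9: x = 8
The first disagreement with the log is at step 6, where the value should be x = 8.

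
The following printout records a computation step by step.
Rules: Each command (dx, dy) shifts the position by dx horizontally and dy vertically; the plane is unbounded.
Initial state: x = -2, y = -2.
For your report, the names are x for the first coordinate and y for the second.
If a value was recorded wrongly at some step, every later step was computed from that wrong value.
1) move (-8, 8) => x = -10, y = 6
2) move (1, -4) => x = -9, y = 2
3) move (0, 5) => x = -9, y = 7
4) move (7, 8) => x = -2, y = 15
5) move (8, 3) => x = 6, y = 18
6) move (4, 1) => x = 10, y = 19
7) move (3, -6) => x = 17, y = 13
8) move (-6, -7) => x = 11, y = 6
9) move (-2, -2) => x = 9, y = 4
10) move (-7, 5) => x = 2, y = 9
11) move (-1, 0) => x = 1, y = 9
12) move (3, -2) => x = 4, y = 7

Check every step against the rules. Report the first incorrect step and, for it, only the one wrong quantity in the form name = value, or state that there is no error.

Recomputing the run from the initial state:
step 1: x = -10, y = 6
step 2: x = -9, y = 2
step 3: x = -9, y = 7
step 4: x = -2, y = 15
step 5: x = 6, y = 18
step 6: x = 10, y = 19
step 7: x = 13, y = 13
step 8: x = 7, y = 6
step 9: x = 5, y = 4
step 10: x = -2, y = 9
step 11: x = -3, y = 9
step 12: x = 0, y = 7
The first disagreement with the printout is at step 7, where the value should be x = 13.

step 7, x = 13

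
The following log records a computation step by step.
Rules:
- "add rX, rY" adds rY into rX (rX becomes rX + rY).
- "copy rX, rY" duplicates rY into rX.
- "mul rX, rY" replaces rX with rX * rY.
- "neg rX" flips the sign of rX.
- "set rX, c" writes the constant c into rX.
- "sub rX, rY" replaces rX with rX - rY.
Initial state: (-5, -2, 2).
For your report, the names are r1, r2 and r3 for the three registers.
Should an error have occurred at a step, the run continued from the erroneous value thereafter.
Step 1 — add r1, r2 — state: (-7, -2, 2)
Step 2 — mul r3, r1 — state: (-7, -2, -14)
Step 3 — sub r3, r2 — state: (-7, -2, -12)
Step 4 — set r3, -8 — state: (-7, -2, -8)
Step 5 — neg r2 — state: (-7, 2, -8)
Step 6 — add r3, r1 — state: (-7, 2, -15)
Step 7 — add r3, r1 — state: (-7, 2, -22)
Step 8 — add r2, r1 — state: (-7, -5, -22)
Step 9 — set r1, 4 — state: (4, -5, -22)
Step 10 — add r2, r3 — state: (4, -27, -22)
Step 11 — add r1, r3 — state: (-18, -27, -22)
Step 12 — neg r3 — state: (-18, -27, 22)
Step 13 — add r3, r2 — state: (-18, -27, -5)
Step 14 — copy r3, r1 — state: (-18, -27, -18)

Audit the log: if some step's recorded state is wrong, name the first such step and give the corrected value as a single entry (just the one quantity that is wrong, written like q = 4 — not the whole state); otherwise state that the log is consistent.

1. r1 = -5 + -2 = -7 (in agreement)
2. r3 = 2 * -7 = -14 (in agreement)
3. r3 = -14 - -2 = -12 (no discrepancy)
4. r3 = -8 (in agreement)
5. r2 = -(-2) = 2 (agrees with the log)
6. r3 = -8 + -7 = -15 (verified)
7. r3 = -15 + -7 = -22 (exactly as logged)
8. r2 = 2 + -7 = -5 (matches)
9. r1 = 4 (same as recorded)
10. r2 = -5 + -22 = -27 (no discrepancy)
11. r1 = 4 + -22 = -18 (consistent with the log)
12. r3 = -(-22) = 22 (exactly as logged)
13. r3 = 22 + -27 = -5 (confirmed correct)
14. r3 = -18 (agrees with the log)
All steps check out; nothing to correct.

no error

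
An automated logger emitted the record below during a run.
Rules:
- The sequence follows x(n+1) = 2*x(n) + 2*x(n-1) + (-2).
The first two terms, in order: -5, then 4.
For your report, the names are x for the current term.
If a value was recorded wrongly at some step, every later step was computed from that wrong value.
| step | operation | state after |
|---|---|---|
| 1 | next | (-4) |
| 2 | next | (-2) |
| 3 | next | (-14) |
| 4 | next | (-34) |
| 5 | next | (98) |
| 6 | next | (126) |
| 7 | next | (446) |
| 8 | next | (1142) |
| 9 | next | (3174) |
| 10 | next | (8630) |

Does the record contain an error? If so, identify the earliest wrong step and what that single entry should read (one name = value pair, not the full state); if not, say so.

step 5, x = -98

1. x = 2*(4) + (2)*(-5) + (-2) = -4 (exactly as logged)
2. x = 2*(-4) + (2)*(4) + (-2) = -2 (checks out)
3. x = 2*(-2) + (2)*(-4) + (-2) = -14 (exactly as logged)
4. x = 2*(-14) + (2)*(-2) + (-2) = -34 (same as recorded)
5. x = 2*(-34) + (2)*(-14) + (-2) = -98 (the recorded entry deviates here)
First deviation found at step 5; the corrected entry is x = -98.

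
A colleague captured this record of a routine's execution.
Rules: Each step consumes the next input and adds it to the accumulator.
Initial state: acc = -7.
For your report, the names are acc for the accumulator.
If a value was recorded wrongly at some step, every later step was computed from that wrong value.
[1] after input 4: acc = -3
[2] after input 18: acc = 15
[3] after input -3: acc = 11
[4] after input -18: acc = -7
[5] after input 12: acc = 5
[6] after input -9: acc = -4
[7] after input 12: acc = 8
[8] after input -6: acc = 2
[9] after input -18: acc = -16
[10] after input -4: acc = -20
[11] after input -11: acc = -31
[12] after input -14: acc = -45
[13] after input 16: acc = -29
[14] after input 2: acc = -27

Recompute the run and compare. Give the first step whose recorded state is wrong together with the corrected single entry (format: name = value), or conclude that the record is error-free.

step 3, acc = 12

Step 1: acc = -7 + 4 = -3 — no discrepancy.
Step 2: acc = -3 + 18 = 15 — confirmed correct.
Step 3: acc = 15 + -3 = 12 — the recorded entry deviates here.
First incorrect step: 3; the correct value is acc = 12.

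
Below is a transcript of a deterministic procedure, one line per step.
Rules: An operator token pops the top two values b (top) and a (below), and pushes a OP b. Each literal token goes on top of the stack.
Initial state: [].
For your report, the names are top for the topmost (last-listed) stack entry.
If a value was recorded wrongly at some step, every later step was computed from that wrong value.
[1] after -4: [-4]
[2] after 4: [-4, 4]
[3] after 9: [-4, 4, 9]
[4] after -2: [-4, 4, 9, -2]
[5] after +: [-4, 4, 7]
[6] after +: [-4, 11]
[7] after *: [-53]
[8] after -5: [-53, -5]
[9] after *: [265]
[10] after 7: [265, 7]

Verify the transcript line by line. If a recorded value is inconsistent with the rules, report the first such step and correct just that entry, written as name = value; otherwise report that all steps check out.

1. push -4: top = -4 (in agreement)
2. push 4: top = 4 (in agreement)
3. push 9: top = 9 (confirmed correct)
4. push -2: top = -2 (checks out)
5. 9 + -2 = 7 (agrees with the transcript)
6. 4 + 7 = 11 (matches)
7. -4 * 11 = -44 (first mismatch against the transcript)
First deviation found at step 7; the corrected entry is top = -44.

step 7, top = -44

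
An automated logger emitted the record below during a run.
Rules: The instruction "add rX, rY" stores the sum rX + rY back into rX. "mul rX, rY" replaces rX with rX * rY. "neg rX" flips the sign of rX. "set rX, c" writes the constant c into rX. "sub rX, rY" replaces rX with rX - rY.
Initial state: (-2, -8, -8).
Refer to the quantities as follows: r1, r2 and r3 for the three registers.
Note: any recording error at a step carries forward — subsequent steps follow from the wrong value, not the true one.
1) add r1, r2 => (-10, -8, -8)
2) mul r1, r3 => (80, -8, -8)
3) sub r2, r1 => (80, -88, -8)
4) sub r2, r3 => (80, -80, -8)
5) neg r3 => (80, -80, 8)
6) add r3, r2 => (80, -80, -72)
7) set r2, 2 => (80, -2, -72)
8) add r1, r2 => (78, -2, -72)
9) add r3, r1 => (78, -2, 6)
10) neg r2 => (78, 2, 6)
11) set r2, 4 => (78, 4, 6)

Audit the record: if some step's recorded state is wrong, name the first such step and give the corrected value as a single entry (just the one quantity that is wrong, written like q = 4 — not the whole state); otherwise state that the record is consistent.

step 7, r2 = 2

Recomputing the run from the initial state:
step 1: r1 = -10, r2 = -8, r3 = -8
step 2: r1 = 80, r2 = -8, r3 = -8
step 3: r1 = 80, r2 = -88, r3 = -8
step 4: r1 = 80, r2 = -80, r3 = -8
step 5: r1 = 80, r2 = -80, r3 = 8
step 6: r1 = 80, r2 = -80, r3 = -72
step 7: r1 = 80, r2 = 2, r3 = -72
step 8: r1 = 82, r2 = 2, r3 = -72
step 9: r1 = 82, r2 = 2, r3 = 10
step 10: r1 = 82, r2 = -2, r3 = 10
step 11: r1 = 82, r2 = 4, r3 = 10
The first disagreement with the record is at step 7, where the value should be r2 = 2.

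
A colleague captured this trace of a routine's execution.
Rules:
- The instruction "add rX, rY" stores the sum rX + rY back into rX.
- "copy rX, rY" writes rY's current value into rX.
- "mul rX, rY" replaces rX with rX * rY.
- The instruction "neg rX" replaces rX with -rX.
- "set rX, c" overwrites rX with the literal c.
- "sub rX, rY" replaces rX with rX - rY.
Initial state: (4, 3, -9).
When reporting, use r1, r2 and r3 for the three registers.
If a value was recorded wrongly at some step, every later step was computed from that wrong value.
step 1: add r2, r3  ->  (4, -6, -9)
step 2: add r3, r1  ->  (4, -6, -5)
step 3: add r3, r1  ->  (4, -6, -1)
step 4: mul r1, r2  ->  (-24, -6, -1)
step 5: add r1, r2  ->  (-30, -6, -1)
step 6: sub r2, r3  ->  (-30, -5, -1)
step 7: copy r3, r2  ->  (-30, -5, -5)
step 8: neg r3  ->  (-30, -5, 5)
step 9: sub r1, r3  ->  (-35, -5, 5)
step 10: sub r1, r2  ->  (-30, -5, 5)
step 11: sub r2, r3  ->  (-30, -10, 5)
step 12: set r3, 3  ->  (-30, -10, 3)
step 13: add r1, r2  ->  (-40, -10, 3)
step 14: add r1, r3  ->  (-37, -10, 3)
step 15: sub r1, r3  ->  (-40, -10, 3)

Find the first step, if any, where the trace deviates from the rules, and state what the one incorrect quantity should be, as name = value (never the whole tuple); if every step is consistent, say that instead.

no error

step 1: r2 = 3 + -9 = -6 -> exactly as logged
step 2: r3 = -9 + 4 = -5 -> verified
step 3: r3 = -5 + 4 = -1 -> verified
step 4: r1 = 4 * -6 = -24 -> same as recorded
step 5: r1 = -24 + -6 = -30 -> in agreement
step 6: r2 = -6 - -1 = -5 -> checks out
step 7: r3 = -5 -> verified
step 8: r3 = -(-5) = 5 -> exactly as logged
step 9: r1 = -30 - 5 = -35 -> checks out
step 10: r1 = -35 - -5 = -30 -> in agreement
step 11: r2 = -5 - 5 = -10 -> same as recorded
step 12: r3 = 3 -> confirmed correct
step 13: r1 = -30 + -10 = -40 -> no discrepancy
step 14: r1 = -40 + 3 = -37 -> no discrepancy
step 15: r1 = -37 - 3 = -40 -> matches
Each recorded entry agrees with the recomputation.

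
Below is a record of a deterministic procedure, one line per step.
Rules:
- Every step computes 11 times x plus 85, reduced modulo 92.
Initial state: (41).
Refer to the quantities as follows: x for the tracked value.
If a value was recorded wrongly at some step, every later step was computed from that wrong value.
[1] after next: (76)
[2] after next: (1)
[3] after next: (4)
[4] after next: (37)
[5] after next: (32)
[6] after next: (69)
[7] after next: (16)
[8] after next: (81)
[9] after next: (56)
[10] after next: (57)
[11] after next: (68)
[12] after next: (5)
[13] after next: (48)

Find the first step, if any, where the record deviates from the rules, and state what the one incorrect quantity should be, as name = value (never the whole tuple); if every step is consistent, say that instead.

step 8, x = 77

Recomputing the run from the initial state:
step 1: x = 76
step 2: x = 1
step 3: x = 4
step 4: x = 37
step 5: x = 32
step 6: x = 69
step 7: x = 16
step 8: x = 77
step 9: x = 12
step 10: x = 33
step 11: x = 80
step 12: x = 45
step 13: x = 28
The first disagreement with the record is at step 8, where the value should be x = 77.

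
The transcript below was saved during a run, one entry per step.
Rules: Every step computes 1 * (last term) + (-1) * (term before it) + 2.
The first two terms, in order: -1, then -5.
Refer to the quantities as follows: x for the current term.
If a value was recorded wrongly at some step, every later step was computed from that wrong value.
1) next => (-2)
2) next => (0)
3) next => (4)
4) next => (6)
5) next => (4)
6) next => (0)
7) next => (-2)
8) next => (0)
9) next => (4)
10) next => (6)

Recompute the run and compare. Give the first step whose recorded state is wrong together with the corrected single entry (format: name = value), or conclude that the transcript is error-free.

step 2, x = 5

step 1: x = 1*(-5) + (-1)*(-1) + (2) = -2 -> verified
step 2: x = 1*(-2) + (-1)*(-5) + (2) = 5 -> the transcript disagrees here
So the first discrepancy is step 2, where the right value is x = 5.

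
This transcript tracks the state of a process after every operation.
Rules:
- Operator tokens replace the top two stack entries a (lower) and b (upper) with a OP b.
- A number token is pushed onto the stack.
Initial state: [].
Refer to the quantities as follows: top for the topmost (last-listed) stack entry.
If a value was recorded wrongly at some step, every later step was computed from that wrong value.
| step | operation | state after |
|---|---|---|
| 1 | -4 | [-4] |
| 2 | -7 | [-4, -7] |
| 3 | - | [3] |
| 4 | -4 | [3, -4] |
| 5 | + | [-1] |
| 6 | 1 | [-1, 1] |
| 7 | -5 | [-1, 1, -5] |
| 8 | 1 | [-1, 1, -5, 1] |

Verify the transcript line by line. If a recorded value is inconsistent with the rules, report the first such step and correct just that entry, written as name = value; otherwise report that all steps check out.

step 1: push -4: top = -4 -> in agreement
step 2: push -7: top = -7 -> verified
step 3: -4 - -7 = 3 -> verified
step 4: push -4: top = -4 -> matches
step 5: 3 + -4 = -1 -> agrees with the transcript
step 6: push 1: top = 1 -> same as recorded
step 7: push -5: top = -5 -> matches
step 8: push 1: top = 1 -> same as recorded
Nothing is out of place; the run is error-free.

no error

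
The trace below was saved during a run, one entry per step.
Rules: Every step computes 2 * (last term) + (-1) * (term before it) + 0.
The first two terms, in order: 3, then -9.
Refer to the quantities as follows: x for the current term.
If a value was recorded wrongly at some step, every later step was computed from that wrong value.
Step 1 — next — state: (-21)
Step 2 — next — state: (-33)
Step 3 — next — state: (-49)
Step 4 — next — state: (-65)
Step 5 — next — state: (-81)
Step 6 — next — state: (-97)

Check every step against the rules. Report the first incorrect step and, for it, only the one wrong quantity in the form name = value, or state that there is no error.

step 3, x = -45

1. x = 2*(-9) + (-1)*(3) + (0) = -21 (confirmed correct)
2. x = 2*(-21) + (-1)*(-9) + (0) = -33 (matches)
3. x = 2*(-33) + (-1)*(-21) + (0) = -45 (the recorded entry deviates here)
So the first discrepancy is step 3, where the right value is x = -45.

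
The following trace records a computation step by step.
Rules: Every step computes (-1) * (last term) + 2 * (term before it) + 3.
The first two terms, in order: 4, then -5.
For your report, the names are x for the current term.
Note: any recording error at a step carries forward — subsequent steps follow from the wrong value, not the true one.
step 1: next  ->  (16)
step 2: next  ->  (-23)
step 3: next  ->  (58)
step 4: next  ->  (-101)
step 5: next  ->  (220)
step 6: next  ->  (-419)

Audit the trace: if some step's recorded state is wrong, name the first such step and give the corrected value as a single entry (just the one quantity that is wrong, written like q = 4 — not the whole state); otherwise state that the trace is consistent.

1. x = -1*(-5) + (2)*(4) + (3) = 16 (matches)
2. x = -1*(16) + (2)*(-5) + (3) = -23 (checks out)
3. x = -1*(-23) + (2)*(16) + (3) = 58 (same as recorded)
4. x = -1*(58) + (2)*(-23) + (3) = -101 (matches)
5. x = -1*(-101) + (2)*(58) + (3) = 220 (agrees with the trace)
6. x = -1*(220) + (2)*(-101) + (3) = -419 (consistent with the trace)
Nothing is out of place; the run is error-free.

no error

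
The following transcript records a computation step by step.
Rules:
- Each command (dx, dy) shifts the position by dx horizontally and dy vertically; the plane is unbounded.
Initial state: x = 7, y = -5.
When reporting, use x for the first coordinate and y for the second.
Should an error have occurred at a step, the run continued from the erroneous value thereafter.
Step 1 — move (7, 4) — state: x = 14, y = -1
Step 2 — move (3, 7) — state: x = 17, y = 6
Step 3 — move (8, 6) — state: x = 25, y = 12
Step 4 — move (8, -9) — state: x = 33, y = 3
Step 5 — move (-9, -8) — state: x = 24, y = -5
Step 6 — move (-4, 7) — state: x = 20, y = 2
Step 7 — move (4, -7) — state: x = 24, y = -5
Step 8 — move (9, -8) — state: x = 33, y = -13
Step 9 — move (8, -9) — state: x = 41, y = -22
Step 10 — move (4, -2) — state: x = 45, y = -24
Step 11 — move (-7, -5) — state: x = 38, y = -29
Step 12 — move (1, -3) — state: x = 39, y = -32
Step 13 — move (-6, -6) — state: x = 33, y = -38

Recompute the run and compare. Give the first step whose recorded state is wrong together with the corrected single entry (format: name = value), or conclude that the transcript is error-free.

step 1: x = 7 + (7) = 14, y = -5 + (4) = -1 -> same as recorded
step 2: x = 14 + (3) = 17, y = -1 + (7) = 6 -> checks out
step 3: x = 17 + (8) = 25, y = 6 + (6) = 12 -> confirmed correct
step 4: x = 25 + (8) = 33, y = 12 + (-9) = 3 -> matches
step 5: x = 33 + (-9) = 24, y = 3 + (-8) = -5 -> no discrepancy
step 6: x = 24 + (-4) = 20, y = -5 + (7) = 2 -> matches
step 7: x = 20 + (4) = 24, y = 2 + (-7) = -5 -> no discrepancy
step 8: x = 24 + (9) = 33, y = -5 + (-8) = -13 -> agrees with the transcript
step 9: x = 33 + (8) = 41, y = -13 + (-9) = -22 -> confirmed correct
step 10: x = 41 + (4) = 45, y = -22 + (-2) = -24 -> exactly as logged
step 11: x = 45 + (-7) = 38, y = -24 + (-5) = -29 -> same as recorded
step 12: x = 38 + (1) = 39, y = -29 + (-3) = -32 -> checks out
step 13: x = 39 + (-6) = 33, y = -32 + (-6) = -38 -> same as recorded
Each recorded entry agrees with the recomputation.

no error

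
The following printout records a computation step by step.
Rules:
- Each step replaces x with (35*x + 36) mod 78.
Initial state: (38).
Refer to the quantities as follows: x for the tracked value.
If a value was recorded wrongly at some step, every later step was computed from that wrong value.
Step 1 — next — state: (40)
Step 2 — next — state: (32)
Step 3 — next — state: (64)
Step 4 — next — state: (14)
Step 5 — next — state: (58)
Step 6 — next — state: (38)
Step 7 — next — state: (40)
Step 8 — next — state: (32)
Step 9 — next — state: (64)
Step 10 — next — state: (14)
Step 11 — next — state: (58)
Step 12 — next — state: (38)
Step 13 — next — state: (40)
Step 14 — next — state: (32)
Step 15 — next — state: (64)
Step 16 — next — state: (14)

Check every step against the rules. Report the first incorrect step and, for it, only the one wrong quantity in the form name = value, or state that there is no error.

no error

Recomputing the run from the initial state:
step 1: x = 40
step 2: x = 32
step 3: x = 64
step 4: x = 14
step 5: x = 58
step 6: x = 38
step 7: x = 40
step 8: x = 32
step 9: x = 64
step 10: x = 14
step 11: x = 58
step 12: x = 38
step 13: x = 40
step 14: x = 32
step 15: x = 64
step 16: x = 14
This matches the printout at every step.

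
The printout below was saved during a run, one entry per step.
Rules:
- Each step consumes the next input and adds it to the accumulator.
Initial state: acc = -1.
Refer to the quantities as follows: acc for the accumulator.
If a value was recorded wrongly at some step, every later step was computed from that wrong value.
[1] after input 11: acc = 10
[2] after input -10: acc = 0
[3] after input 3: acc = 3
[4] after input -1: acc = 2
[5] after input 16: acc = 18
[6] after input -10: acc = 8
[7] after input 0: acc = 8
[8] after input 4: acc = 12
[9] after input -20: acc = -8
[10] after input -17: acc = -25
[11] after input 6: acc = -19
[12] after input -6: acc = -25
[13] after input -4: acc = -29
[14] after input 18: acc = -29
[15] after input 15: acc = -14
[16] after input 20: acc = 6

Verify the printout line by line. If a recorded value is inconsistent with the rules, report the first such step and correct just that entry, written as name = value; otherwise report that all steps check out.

Step 1: acc = -1 + 11 = 10 — exactly as logged.
Step 2: acc = 10 + -10 = 0 — exactly as logged.
Step 3: acc = 0 + 3 = 3 — exactly as logged.
Step 4: acc = 3 + -1 = 2 — no discrepancy.
Step 5: acc = 2 + 16 = 18 — matches.
Step 6: acc = 18 + -10 = 8 — exactly as logged.
Step 7: acc = 8 + 0 = 8 — in agreement.
Step 8: acc = 8 + 4 = 12 — checks out.
Step 9: acc = 12 + -20 = -8 — agrees with the printout.
Step 10: acc = -8 + -17 = -25 — exactly as logged.
Step 11: acc = -25 + 6 = -19 — checks out.
Step 12: acc = -19 + -6 = -25 — matches.
Step 13: acc = -25 + -4 = -29 — same as recorded.
Step 14: acc = -29 + 18 = -11 — first mismatch against the printout.
The earliest wrong entry is at step 14: it should read acc = -11.

step 14, acc = -11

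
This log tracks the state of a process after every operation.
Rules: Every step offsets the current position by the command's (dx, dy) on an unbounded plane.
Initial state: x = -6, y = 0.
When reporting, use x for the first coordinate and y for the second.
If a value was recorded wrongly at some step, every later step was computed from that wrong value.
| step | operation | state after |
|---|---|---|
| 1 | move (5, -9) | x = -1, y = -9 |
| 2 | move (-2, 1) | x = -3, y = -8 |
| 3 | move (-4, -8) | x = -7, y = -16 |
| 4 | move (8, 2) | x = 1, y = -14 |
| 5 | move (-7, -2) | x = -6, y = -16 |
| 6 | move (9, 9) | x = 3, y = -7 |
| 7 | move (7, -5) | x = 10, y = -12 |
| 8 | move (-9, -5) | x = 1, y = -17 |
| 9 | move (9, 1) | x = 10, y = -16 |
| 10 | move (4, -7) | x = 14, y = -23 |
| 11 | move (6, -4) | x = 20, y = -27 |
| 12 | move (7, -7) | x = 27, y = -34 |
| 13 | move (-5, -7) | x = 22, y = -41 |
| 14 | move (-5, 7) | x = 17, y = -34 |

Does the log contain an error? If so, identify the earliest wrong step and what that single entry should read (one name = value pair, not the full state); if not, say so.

no error

step 1: x = -6 + (5) = -1, y = 0 + (-9) = -9 -> in agreement
step 2: x = -1 + (-2) = -3, y = -9 + (1) = -8 -> confirmed correct
step 3: x = -3 + (-4) = -7, y = -8 + (-8) = -16 -> checks out
step 4: x = -7 + (8) = 1, y = -16 + (2) = -14 -> agrees with the log
step 5: x = 1 + (-7) = -6, y = -14 + (-2) = -16 -> checks out
step 6: x = -6 + (9) = 3, y = -16 + (9) = -7 -> same as recorded
step 7: x = 3 + (7) = 10, y = -7 + (-5) = -12 -> verified
step 8: x = 10 + (-9) = 1, y = -12 + (-5) = -17 -> no discrepancy
step 9: x = 1 + (9) = 10, y = -17 + (1) = -16 -> verified
step 10: x = 10 + (4) = 14, y = -16 + (-7) = -23 -> confirmed correct
step 11: x = 14 + (6) = 20, y = -23 + (-4) = -27 -> exactly as logged
step 12: x = 20 + (7) = 27, y = -27 + (-7) = -34 -> exactly as logged
step 13: x = 27 + (-5) = 22, y = -34 + (-7) = -41 -> checks out
step 14: x = 22 + (-5) = 17, y = -41 + (7) = -34 -> confirmed correct
Each recorded entry agrees with the recomputation.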